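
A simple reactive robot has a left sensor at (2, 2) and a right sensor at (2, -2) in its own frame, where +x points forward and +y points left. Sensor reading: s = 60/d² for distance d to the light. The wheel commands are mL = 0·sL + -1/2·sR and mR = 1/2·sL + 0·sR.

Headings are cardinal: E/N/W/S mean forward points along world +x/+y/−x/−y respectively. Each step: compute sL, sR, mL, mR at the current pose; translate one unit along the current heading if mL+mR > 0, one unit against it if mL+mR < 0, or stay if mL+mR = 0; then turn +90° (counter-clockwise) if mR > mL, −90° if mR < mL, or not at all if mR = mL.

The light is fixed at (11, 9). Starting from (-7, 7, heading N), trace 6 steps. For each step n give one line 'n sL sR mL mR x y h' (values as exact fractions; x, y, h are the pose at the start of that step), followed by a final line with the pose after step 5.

n=0: pose=(-7,7,N); sL=3/20, sR=15/64; mL=-15/128, mR=3/40; mL+mR=-27/640 → advance -1; mR−mL=123/640 → turn +1·90°
n=1: pose=(-7,6,W); sL=12/85, sR=60/401; mL=-30/401, mR=6/85; mL+mR=-144/34085 → advance -1; mR−mL=4956/34085 → turn +1·90°
n=2: pose=(-6,6,S); sL=6/25, sR=30/193; mL=-15/193, mR=3/25; mL+mR=204/4825 → advance +1; mR−mL=954/4825 → turn +1·90°
n=3: pose=(-6,5,E); sL=60/229, sR=20/87; mL=-10/87, mR=30/229; mL+mR=320/19923 → advance +1; mR−mL=4900/19923 → turn +1·90°
n=4: pose=(-5,5,N); sL=15/82, sR=3/10; mL=-3/20, mR=15/164; mL+mR=-12/205 → advance -1; mR−mL=99/410 → turn +1·90°
n=5: pose=(-5,4,W); sL=60/373, sR=20/111; mL=-10/111, mR=30/373; mL+mR=-400/41403 → advance -1; mR−mL=7060/41403 → turn +1·90°

0 3/20 15/64 -15/128 3/40 -7 7 N
1 12/85 60/401 -30/401 6/85 -7 6 W
2 6/25 30/193 -15/193 3/25 -6 6 S
3 60/229 20/87 -10/87 30/229 -6 5 E
4 15/82 3/10 -3/20 15/164 -5 5 N
5 60/373 20/111 -10/111 30/373 -5 4 W
final -4 4 S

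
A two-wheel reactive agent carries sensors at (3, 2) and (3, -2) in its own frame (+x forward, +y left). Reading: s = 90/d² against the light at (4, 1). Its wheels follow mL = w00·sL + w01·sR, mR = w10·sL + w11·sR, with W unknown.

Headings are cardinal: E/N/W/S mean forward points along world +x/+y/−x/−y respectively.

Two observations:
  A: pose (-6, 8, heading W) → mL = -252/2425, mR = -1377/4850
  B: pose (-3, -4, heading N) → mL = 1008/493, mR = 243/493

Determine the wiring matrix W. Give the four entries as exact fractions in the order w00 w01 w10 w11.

-1 1 -1 1/2

obs A: pose=(-6,8,W) → sL=45/97, sR=9/25, mL=-252/2425, mR=-1377/4850
obs B: pose=(-3,-4,N) → sL=18/17, sR=90/29, mL=1008/493, mR=243/493
sensor matrix S = [[45/97, 9/25], [18/17, 90/29]]; det S = 1265544/1195525
solve [mL_A; mL_B] = S·[w00; w01] and [mR_A; mR_B] = S·[w10; w11]:
  w00 = -1, w01 = 1, w10 = -1, w11 = 1/2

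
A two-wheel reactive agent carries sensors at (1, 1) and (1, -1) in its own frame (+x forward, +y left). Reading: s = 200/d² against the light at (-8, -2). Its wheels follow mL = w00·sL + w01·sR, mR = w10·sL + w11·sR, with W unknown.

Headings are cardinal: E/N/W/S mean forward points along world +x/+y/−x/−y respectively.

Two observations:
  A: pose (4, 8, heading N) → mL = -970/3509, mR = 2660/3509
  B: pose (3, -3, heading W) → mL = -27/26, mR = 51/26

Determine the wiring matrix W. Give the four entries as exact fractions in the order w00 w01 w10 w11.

1/2 -1 1/2 1/2

obs A: pose=(4,8,N) → sL=100/121, sR=20/29, mL=-970/3509, mR=2660/3509
obs B: pose=(3,-3,W) → sL=25/13, sR=2, mL=-27/26, mR=51/26
sensor matrix S = [[100/121, 20/29], [25/13, 2]]; det S = 14900/45617
solve [mL_A; mL_B] = S·[w00; w01] and [mR_A; mR_B] = S·[w10; w11]:
  w00 = 1/2, w01 = -1, w10 = 1/2, w11 = 1/2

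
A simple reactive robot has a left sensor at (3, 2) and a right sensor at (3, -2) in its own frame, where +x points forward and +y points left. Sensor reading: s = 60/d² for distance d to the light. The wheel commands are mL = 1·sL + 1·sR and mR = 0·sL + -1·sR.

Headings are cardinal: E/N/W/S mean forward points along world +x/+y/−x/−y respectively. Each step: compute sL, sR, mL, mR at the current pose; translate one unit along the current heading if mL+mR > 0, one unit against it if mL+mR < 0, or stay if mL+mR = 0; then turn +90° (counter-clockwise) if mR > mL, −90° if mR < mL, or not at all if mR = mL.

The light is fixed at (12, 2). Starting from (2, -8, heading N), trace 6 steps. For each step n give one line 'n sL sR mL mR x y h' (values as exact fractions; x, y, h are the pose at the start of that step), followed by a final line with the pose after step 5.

n=0: pose=(2,-8,N); sL=60/193, sR=60/113; mL=18360/21809, mR=-60/113; mL+mR=60/193 → advance +1; mR−mL=-29940/21809 → turn -1·90°
n=1: pose=(2,-7,E); sL=30/49, sR=6/17; mL=804/833, mR=-6/17; mL+mR=30/49 → advance +1; mR−mL=-1098/833 → turn -1·90°
n=2: pose=(3,-7,S); sL=60/193, sR=12/53; mL=5496/10229, mR=-12/53; mL+mR=60/193 → advance +1; mR−mL=-7812/10229 → turn -1·90°
n=3: pose=(3,-8,W); sL=5/24, sR=15/52; mL=155/312, mR=-15/52; mL+mR=5/24 → advance +1; mR−mL=-245/312 → turn -1·90°
n=4: pose=(2,-8,N); sL=60/193, sR=60/113; mL=18360/21809, mR=-60/113; mL+mR=60/193 → advance +1; mR−mL=-29940/21809 → turn -1·90°
n=5: pose=(2,-7,E); sL=30/49, sR=6/17; mL=804/833, mR=-6/17; mL+mR=30/49 → advance +1; mR−mL=-1098/833 → turn -1·90°

0 60/193 60/113 18360/21809 -60/113 2 -8 N
1 30/49 6/17 804/833 -6/17 2 -7 E
2 60/193 12/53 5496/10229 -12/53 3 -7 S
3 5/24 15/52 155/312 -15/52 3 -8 W
4 60/193 60/113 18360/21809 -60/113 2 -8 N
5 30/49 6/17 804/833 -6/17 2 -7 E
final 3 -7 S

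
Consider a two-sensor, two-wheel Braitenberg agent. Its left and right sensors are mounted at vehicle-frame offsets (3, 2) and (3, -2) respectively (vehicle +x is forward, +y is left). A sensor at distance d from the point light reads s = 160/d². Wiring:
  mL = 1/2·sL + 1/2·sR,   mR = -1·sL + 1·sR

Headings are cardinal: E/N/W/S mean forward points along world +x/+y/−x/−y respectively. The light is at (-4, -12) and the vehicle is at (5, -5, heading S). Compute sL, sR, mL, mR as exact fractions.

left sensor world pos  = (7, -8); dL² = 137
right sensor world pos = (3, -8); dR² = 65
sL = 160/137 = 160/137
sR = 160/65 = 32/13
mL = 1/2·sL + 1/2·sR = 3232/1781
mR = -1·sL + 1·sR = 2304/1781

160/137 32/13 3232/1781 2304/1781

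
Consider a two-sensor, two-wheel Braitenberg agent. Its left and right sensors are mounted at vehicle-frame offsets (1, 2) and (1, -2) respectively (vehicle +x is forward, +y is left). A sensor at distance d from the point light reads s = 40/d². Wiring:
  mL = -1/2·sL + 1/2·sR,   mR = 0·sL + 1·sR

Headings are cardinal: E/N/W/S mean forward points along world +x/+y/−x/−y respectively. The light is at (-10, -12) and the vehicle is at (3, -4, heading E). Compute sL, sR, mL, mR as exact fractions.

left sensor world pos  = (4, -2); dL² = 296
right sensor world pos = (4, -6); dR² = 232
sL = 40/296 = 5/37
sR = 40/232 = 5/29
mL = -1/2·sL + 1/2·sR = 20/1073
mR = 0·sL + 1·sR = 5/29

5/37 5/29 20/1073 5/29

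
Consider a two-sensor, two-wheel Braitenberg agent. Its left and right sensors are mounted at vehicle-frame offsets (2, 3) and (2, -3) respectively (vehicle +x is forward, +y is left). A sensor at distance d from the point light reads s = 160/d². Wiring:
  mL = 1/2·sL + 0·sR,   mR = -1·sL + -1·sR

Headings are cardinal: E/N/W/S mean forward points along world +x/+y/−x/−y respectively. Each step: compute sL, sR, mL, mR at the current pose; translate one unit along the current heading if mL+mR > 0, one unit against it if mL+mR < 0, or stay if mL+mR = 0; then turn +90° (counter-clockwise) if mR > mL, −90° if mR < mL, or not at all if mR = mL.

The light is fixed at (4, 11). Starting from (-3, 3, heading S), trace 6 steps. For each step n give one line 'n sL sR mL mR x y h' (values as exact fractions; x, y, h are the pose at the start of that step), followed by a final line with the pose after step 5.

0 40/29 4/5 20/29 -316/145 -3 3 S
1 160/181 160/97 80/181 -44480/17557 -3 4 W
2 80/53 80/17 40/53 -5600/901 -2 4 N
3 160/41 160/137 80/41 -28480/5617 -2 3 E
4 40/29 4/5 20/29 -316/145 -3 3 S
5 160/181 160/97 80/181 -44480/17557 -3 4 W
final -2 4 N

n=0: pose=(-3,3,S); sL=40/29, sR=4/5; mL=20/29, mR=-316/145; mL+mR=-216/145 → advance -1; mR−mL=-416/145 → turn -1·90°
n=1: pose=(-3,4,W); sL=160/181, sR=160/97; mL=80/181, mR=-44480/17557; mL+mR=-36720/17557 → advance -1; mR−mL=-52240/17557 → turn -1·90°
n=2: pose=(-2,4,N); sL=80/53, sR=80/17; mL=40/53, mR=-5600/901; mL+mR=-4920/901 → advance -1; mR−mL=-6280/901 → turn -1·90°
n=3: pose=(-2,3,E); sL=160/41, sR=160/137; mL=80/41, mR=-28480/5617; mL+mR=-17520/5617 → advance -1; mR−mL=-39440/5617 → turn -1·90°
n=4: pose=(-3,3,S); sL=40/29, sR=4/5; mL=20/29, mR=-316/145; mL+mR=-216/145 → advance -1; mR−mL=-416/145 → turn -1·90°
n=5: pose=(-3,4,W); sL=160/181, sR=160/97; mL=80/181, mR=-44480/17557; mL+mR=-36720/17557 → advance -1; mR−mL=-52240/17557 → turn -1·90°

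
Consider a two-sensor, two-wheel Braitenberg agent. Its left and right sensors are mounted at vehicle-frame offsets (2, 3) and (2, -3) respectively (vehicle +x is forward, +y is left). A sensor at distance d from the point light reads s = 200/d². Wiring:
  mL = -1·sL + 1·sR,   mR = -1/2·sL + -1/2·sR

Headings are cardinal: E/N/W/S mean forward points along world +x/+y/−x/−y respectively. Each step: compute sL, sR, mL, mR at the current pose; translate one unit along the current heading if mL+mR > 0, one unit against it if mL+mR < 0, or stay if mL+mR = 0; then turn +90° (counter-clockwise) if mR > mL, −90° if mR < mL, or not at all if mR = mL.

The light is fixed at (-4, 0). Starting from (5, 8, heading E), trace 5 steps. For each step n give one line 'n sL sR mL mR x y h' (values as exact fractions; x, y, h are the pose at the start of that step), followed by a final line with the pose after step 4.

0 100/121 100/73 4800/8833 -9700/8833 5 8 E
1 200/157 200/61 19200/9577 -21800/9577 4 8 S
2 25/9 10/9 -5/3 -35/18 4 9 W
3 200/157 40/53 -4320/8321 -8440/8321 5 9 N
4 100/121 100/73 4800/8833 -9700/8833 5 8 E
final 4 8 S

n=0: pose=(5,8,E); sL=100/121, sR=100/73; mL=4800/8833, mR=-9700/8833; mL+mR=-4900/8833 → advance -1; mR−mL=-14500/8833 → turn -1·90°
n=1: pose=(4,8,S); sL=200/157, sR=200/61; mL=19200/9577, mR=-21800/9577; mL+mR=-2600/9577 → advance -1; mR−mL=-41000/9577 → turn -1·90°
n=2: pose=(4,9,W); sL=25/9, sR=10/9; mL=-5/3, mR=-35/18; mL+mR=-65/18 → advance -1; mR−mL=-5/18 → turn -1·90°
n=3: pose=(5,9,N); sL=200/157, sR=40/53; mL=-4320/8321, mR=-8440/8321; mL+mR=-12760/8321 → advance -1; mR−mL=-4120/8321 → turn -1·90°
n=4: pose=(5,8,E); sL=100/121, sR=100/73; mL=4800/8833, mR=-9700/8833; mL+mR=-4900/8833 → advance -1; mR−mL=-14500/8833 → turn -1·90°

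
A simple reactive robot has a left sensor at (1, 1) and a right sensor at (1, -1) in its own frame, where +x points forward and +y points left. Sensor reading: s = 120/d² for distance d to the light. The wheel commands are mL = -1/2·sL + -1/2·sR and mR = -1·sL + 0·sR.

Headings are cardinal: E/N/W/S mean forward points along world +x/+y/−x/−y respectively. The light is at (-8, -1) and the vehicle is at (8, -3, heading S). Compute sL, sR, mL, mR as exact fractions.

60/149 20/39 -2660/5811 -60/149

left sensor world pos  = (9, -4); dL² = 298
right sensor world pos = (7, -4); dR² = 234
sL = 120/298 = 60/149
sR = 120/234 = 20/39
mL = -1/2·sL + -1/2·sR = -2660/5811
mR = -1·sL + 0·sR = -60/149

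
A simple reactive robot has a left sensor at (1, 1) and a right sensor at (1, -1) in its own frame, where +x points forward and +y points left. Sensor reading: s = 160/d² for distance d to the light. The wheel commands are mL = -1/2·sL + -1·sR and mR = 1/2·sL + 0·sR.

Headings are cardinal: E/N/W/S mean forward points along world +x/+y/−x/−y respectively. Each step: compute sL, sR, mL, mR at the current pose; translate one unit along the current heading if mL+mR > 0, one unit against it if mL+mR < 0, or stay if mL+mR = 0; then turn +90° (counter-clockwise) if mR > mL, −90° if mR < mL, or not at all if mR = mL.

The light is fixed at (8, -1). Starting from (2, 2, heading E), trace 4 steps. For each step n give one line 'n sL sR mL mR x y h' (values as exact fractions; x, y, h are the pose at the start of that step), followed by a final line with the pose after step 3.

0 160/41 160/29 -8880/1189 80/41 2 2 E
1 2 40/13 -53/13 1 1 2 N
2 32/13 160/73 -3248/949 16/13 1 1 W
3 80/13 16/5 -408/65 40/13 2 1 S
final 2 2 E

n=0: pose=(2,2,E); sL=160/41, sR=160/29; mL=-8880/1189, mR=80/41; mL+mR=-160/29 → advance -1; mR−mL=11200/1189 → turn +1·90°
n=1: pose=(1,2,N); sL=2, sR=40/13; mL=-53/13, mR=1; mL+mR=-40/13 → advance -1; mR−mL=66/13 → turn +1·90°
n=2: pose=(1,1,W); sL=32/13, sR=160/73; mL=-3248/949, mR=16/13; mL+mR=-160/73 → advance -1; mR−mL=4416/949 → turn +1·90°
n=3: pose=(2,1,S); sL=80/13, sR=16/5; mL=-408/65, mR=40/13; mL+mR=-16/5 → advance -1; mR−mL=608/65 → turn +1·90°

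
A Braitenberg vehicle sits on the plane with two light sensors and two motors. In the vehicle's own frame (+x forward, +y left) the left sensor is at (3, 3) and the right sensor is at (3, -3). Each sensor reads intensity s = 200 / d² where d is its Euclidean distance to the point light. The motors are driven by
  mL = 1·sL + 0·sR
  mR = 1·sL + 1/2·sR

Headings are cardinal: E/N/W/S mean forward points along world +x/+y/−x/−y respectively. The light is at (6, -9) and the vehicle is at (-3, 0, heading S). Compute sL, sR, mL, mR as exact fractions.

left sensor world pos  = (0, -3); dL² = 72
right sensor world pos = (-6, -3); dR² = 180
sL = 200/72 = 25/9
sR = 200/180 = 10/9
mL = 1·sL + 0·sR = 25/9
mR = 1·sL + 1/2·sR = 10/3

25/9 10/9 25/9 10/3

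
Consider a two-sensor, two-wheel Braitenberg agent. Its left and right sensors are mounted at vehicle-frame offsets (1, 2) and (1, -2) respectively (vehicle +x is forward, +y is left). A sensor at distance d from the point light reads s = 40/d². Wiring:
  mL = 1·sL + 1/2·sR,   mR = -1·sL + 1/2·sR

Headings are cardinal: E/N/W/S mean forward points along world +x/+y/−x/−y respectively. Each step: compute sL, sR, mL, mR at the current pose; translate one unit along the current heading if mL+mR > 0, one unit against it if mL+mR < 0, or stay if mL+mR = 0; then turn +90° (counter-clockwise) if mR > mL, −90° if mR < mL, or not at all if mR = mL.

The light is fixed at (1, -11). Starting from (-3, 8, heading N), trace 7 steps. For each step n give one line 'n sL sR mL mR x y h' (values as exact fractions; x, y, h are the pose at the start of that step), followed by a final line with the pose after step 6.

n=0: pose=(-3,8,N); sL=10/109, sR=10/101; mL=1555/11009, mR=-465/11009; mL+mR=10/101 → advance +1; mR−mL=-20/109 → turn -1·90°
n=1: pose=(-3,9,E); sL=40/493, sR=40/333; mL=23180/164169, mR=-3460/164169; mL+mR=40/333 → advance +1; mR−mL=-80/493 → turn -1·90°
n=2: pose=(-2,9,S); sL=20/181, sR=20/193; mL=5670/34933, mR=-2050/34933; mL+mR=20/193 → advance +1; mR−mL=-40/181 → turn -1·90°
n=3: pose=(-2,8,W); sL=8/61, sR=40/457; mL=4876/27877, mR=-2436/27877; mL+mR=40/457 → advance +1; mR−mL=-16/61 → turn -1·90°
n=4: pose=(-3,8,N); sL=10/109, sR=10/101; mL=1555/11009, mR=-465/11009; mL+mR=10/101 → advance +1; mR−mL=-20/109 → turn -1·90°
n=5: pose=(-3,9,E); sL=40/493, sR=40/333; mL=23180/164169, mR=-3460/164169; mL+mR=40/333 → advance +1; mR−mL=-80/493 → turn -1·90°
n=6: pose=(-2,9,S); sL=20/181, sR=20/193; mL=5670/34933, mR=-2050/34933; mL+mR=20/193 → advance +1; mR−mL=-40/181 → turn -1·90°

0 10/109 10/101 1555/11009 -465/11009 -3 8 N
1 40/493 40/333 23180/164169 -3460/164169 -3 9 E
2 20/181 20/193 5670/34933 -2050/34933 -2 9 S
3 8/61 40/457 4876/27877 -2436/27877 -2 8 W
4 10/109 10/101 1555/11009 -465/11009 -3 8 N
5 40/493 40/333 23180/164169 -3460/164169 -3 9 E
6 20/181 20/193 5670/34933 -2050/34933 -2 9 S
final -2 8 W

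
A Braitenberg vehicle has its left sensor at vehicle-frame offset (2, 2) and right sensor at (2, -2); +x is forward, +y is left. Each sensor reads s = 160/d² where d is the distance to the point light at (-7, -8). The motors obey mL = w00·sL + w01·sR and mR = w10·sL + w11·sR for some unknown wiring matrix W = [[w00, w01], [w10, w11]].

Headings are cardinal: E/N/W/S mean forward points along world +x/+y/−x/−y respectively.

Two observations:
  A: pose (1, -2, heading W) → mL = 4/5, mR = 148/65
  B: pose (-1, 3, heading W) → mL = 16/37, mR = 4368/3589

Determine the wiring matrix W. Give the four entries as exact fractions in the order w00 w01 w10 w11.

obs A: pose=(1,-2,W) → sL=40/13, sR=8/5, mL=4/5, mR=148/65
obs B: pose=(-1,3,W) → sL=160/97, sR=32/37, mL=16/37, mR=4368/3589
sensor matrix S = [[40/13, 8/5], [160/97, 32/37]]; det S = 1024/46657
solve [mL_A; mL_B] = S·[w00; w01] and [mR_A; mR_B] = S·[w10; w11]:
  w00 = 0, w01 = 1/2, w10 = 1, w11 = -1/2

0 1/2 1 -1/2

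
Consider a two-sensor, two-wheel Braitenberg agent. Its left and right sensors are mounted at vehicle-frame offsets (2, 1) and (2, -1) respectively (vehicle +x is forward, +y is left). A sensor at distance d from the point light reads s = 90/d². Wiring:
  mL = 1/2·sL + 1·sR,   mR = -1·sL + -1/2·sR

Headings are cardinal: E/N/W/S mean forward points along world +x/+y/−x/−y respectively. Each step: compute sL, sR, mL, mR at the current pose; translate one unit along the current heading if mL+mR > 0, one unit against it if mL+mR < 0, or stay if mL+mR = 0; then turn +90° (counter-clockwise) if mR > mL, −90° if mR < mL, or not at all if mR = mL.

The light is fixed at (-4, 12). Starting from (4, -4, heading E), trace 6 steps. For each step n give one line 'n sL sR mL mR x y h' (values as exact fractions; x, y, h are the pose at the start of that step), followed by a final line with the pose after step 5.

0 18/65 90/389 9351/25285 -9927/25285 4 -4 E
1 45/194 1/4 71/194 -277/776 3 -4 S
2 90/349 90/281 44055/98069 -40995/98069 3 -5 W
3 9/25 45/137 3483/6850 -3591/6850 2 -5 N
4 90/353 18/85 10179/30005 -10827/30005 2 -6 E
5 45/218 45/208 7245/22672 -14265/45344 1 -6 S
final 1 -7 W

n=0: pose=(4,-4,E); sL=18/65, sR=90/389; mL=9351/25285, mR=-9927/25285; mL+mR=-576/25285 → advance -1; mR−mL=-19278/25285 → turn -1·90°
n=1: pose=(3,-4,S); sL=45/194, sR=1/4; mL=71/194, mR=-277/776; mL+mR=7/776 → advance +1; mR−mL=-561/776 → turn -1·90°
n=2: pose=(3,-5,W); sL=90/349, sR=90/281; mL=44055/98069, mR=-40995/98069; mL+mR=3060/98069 → advance +1; mR−mL=-85050/98069 → turn -1·90°
n=3: pose=(2,-5,N); sL=9/25, sR=45/137; mL=3483/6850, mR=-3591/6850; mL+mR=-54/3425 → advance -1; mR−mL=-3537/3425 → turn -1·90°
n=4: pose=(2,-6,E); sL=90/353, sR=18/85; mL=10179/30005, mR=-10827/30005; mL+mR=-648/30005 → advance -1; mR−mL=-21006/30005 → turn -1·90°
n=5: pose=(1,-6,S); sL=45/218, sR=45/208; mL=7245/22672, mR=-14265/45344; mL+mR=225/45344 → advance +1; mR−mL=-28755/45344 → turn -1·90°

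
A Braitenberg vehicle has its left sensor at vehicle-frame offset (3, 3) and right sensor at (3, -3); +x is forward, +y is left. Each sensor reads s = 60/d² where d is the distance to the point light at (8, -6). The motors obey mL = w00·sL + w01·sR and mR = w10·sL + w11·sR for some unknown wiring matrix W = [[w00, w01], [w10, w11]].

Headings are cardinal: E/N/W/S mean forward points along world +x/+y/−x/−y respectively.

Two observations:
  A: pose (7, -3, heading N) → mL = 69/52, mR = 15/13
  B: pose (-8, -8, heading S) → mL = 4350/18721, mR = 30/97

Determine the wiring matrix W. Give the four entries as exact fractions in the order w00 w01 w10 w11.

obs A: pose=(7,-3,N) → sL=15/13, sR=3/2, mL=69/52, mR=15/13
obs B: pose=(-8,-8,S) → sL=30/97, sR=30/193, mL=4350/18721, mR=30/97
sensor matrix S = [[15/13, 3/2], [30/97, 30/193]]; det S = -69255/243373
solve [mL_A; mL_B] = S·[w00; w01] and [mR_A; mR_B] = S·[w10; w11]:
  w00 = 1/2, w01 = 1/2, w10 = 1, w11 = 0

1/2 1/2 1 0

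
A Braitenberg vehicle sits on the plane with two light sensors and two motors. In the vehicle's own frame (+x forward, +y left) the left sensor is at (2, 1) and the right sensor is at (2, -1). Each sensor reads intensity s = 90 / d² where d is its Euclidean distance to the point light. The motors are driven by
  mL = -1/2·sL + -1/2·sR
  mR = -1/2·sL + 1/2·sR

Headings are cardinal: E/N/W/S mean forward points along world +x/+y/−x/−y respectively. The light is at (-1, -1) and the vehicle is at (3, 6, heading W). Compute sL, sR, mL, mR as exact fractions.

left sensor world pos  = (1, 5); dL² = 40
right sensor world pos = (1, 7); dR² = 68
sL = 90/40 = 9/4
sR = 90/68 = 45/34
mL = -1/2·sL + -1/2·sR = -243/136
mR = -1/2·sL + 1/2·sR = -63/136

9/4 45/34 -243/136 -63/136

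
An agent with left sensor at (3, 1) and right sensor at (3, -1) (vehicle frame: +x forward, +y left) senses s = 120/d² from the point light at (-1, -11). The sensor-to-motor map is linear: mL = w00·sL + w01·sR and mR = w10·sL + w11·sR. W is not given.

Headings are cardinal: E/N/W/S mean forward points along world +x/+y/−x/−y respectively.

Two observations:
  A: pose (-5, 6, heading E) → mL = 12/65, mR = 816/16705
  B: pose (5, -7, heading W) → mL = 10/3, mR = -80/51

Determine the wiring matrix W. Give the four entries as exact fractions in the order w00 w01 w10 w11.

obs A: pose=(-5,6,E) → sL=24/65, sR=120/257, mL=12/65, mR=816/16705
obs B: pose=(5,-7,W) → sL=20/3, sR=60/17, mL=10/3, mR=-80/51
sensor matrix S = [[24/65, 120/257], [20/3, 60/17]]; det S = -102784/56797
solve [mL_A; mL_B] = S·[w00; w01] and [mR_A; mR_B] = S·[w10; w11]:
  w00 = 1/2, w01 = 0, w10 = -1/2, w11 = 1/2

1/2 0 -1/2 1/2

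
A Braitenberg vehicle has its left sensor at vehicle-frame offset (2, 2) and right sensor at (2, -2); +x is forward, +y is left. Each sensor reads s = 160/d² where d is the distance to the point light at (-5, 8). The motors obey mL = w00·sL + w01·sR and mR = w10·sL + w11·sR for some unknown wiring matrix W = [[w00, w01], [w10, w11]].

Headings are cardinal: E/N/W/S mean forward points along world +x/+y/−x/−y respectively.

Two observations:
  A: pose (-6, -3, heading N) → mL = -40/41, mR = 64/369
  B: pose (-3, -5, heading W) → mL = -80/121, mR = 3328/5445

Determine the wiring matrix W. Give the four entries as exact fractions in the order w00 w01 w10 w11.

0 -1/2 -1 1

obs A: pose=(-6,-3,N) → sL=16/9, sR=80/41, mL=-40/41, mR=64/369
obs B: pose=(-3,-5,W) → sL=32/45, sR=160/121, mL=-80/121, mR=3328/5445
sensor matrix S = [[16/9, 80/41], [32/45, 160/121]]; det S = 14336/14883
solve [mL_A; mL_B] = S·[w00; w01] and [mR_A; mR_B] = S·[w10; w11]:
  w00 = 0, w01 = -1/2, w10 = -1, w11 = 1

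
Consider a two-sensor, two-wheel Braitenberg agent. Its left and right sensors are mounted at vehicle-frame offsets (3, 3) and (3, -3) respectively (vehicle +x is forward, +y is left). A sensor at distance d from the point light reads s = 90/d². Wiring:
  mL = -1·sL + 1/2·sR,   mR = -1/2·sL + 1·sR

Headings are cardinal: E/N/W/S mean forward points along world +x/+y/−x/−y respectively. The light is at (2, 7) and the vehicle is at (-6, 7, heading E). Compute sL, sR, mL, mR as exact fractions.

left sensor world pos  = (-3, 10); dL² = 34
right sensor world pos = (-3, 4); dR² = 34
sL = 90/34 = 45/17
sR = 90/34 = 45/17
mL = -1·sL + 1/2·sR = -45/34
mR = -1/2·sL + 1·sR = 45/34

45/17 45/17 -45/34 45/34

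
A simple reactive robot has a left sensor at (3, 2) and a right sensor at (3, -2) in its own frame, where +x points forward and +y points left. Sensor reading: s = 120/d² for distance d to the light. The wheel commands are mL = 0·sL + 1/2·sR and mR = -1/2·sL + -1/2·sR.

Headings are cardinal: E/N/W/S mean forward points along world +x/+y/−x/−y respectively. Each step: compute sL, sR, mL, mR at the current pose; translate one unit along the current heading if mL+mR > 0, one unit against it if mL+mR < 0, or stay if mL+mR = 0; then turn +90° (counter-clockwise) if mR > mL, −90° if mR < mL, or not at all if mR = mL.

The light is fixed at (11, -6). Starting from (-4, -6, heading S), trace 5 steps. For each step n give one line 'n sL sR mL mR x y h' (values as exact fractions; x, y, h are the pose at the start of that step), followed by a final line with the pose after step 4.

n=0: pose=(-4,-6,S); sL=60/89, sR=60/149; mL=30/149, mR=-7140/13261; mL+mR=-30/89 → advance -1; mR−mL=-9810/13261 → turn -1·90°
n=1: pose=(-4,-5,W); sL=24/65, sR=40/111; mL=20/111, mR=-2632/7215; mL+mR=-12/65 → advance -1; mR−mL=-3932/7215 → turn -1·90°
n=2: pose=(-3,-5,N); sL=15/34, sR=3/4; mL=3/8, mR=-81/136; mL+mR=-15/68 → advance -1; mR−mL=-33/34 → turn -1·90°
n=3: pose=(-3,-6,E); sL=24/25, sR=24/25; mL=12/25, mR=-24/25; mL+mR=-12/25 → advance -1; mR−mL=-36/25 → turn -1·90°
n=4: pose=(-4,-6,S); sL=60/89, sR=60/149; mL=30/149, mR=-7140/13261; mL+mR=-30/89 → advance -1; mR−mL=-9810/13261 → turn -1·90°

0 60/89 60/149 30/149 -7140/13261 -4 -6 S
1 24/65 40/111 20/111 -2632/7215 -4 -5 W
2 15/34 3/4 3/8 -81/136 -3 -5 N
3 24/25 24/25 12/25 -24/25 -3 -6 E
4 60/89 60/149 30/149 -7140/13261 -4 -6 S
final -4 -5 W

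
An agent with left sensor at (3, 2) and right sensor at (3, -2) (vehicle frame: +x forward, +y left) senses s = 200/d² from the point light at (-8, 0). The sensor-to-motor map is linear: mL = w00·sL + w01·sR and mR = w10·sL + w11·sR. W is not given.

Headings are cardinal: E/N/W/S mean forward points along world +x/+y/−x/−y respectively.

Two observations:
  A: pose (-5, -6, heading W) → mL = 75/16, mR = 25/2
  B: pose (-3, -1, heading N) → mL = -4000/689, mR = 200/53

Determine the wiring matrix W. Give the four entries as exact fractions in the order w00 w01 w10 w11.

obs A: pose=(-5,-6,W) → sL=25/8, sR=25/2, mL=75/16, mR=25/2
obs B: pose=(-3,-1,N) → sL=200/13, sR=200/53, mL=-4000/689, mR=200/53
sensor matrix S = [[25/8, 25/2], [200/13, 200/53]]; det S = -124375/689
solve [mL_A; mL_B] = S·[w00; w01] and [mR_A; mR_B] = S·[w10; w11]:
  w00 = -1/2, w01 = 1/2, w10 = 0, w11 = 1

-1/2 1/2 0 1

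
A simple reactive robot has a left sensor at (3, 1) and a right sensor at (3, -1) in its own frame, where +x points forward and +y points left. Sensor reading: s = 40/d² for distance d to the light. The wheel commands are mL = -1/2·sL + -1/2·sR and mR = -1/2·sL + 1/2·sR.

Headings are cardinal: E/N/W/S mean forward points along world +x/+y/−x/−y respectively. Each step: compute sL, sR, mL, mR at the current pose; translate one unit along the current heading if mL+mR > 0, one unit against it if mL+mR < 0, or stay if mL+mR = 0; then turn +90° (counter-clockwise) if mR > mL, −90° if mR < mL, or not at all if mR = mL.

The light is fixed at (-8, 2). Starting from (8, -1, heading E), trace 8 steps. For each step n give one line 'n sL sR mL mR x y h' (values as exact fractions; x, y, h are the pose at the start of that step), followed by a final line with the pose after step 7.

n=0: pose=(8,-1,E); sL=8/73, sR=40/377; mL=-2968/27521, mR=-48/27521; mL+mR=-8/73 → advance -1; mR−mL=40/377 → turn +1·90°
n=1: pose=(7,-1,N); sL=10/49, sR=5/32; mL=-565/3136, mR=-75/3136; mL+mR=-10/49 → advance -1; mR−mL=5/32 → turn +1·90°
n=2: pose=(7,-2,W); sL=40/169, sR=40/153; mL=-6440/25857, mR=320/25857; mL+mR=-40/169 → advance -1; mR−mL=40/153 → turn +1·90°
n=3: pose=(8,-2,S); sL=20/169, sR=20/137; mL=-3060/23153, mR=320/23153; mL+mR=-20/169 → advance -1; mR−mL=20/137 → turn +1·90°
n=4: pose=(8,-1,E); sL=8/73, sR=40/377; mL=-2968/27521, mR=-48/27521; mL+mR=-8/73 → advance -1; mR−mL=40/377 → turn +1·90°
n=5: pose=(7,-1,N); sL=10/49, sR=5/32; mL=-565/3136, mR=-75/3136; mL+mR=-10/49 → advance -1; mR−mL=5/32 → turn +1·90°
n=6: pose=(7,-2,W); sL=40/169, sR=40/153; mL=-6440/25857, mR=320/25857; mL+mR=-40/169 → advance -1; mR−mL=40/153 → turn +1·90°
n=7: pose=(8,-2,S); sL=20/169, sR=20/137; mL=-3060/23153, mR=320/23153; mL+mR=-20/169 → advance -1; mR−mL=20/137 → turn +1·90°

0 8/73 40/377 -2968/27521 -48/27521 8 -1 E
1 10/49 5/32 -565/3136 -75/3136 7 -1 N
2 40/169 40/153 -6440/25857 320/25857 7 -2 W
3 20/169 20/137 -3060/23153 320/23153 8 -2 S
4 8/73 40/377 -2968/27521 -48/27521 8 -1 E
5 10/49 5/32 -565/3136 -75/3136 7 -1 N
6 40/169 40/153 -6440/25857 320/25857 7 -2 W
7 20/169 20/137 -3060/23153 320/23153 8 -2 S
final 8 -1 E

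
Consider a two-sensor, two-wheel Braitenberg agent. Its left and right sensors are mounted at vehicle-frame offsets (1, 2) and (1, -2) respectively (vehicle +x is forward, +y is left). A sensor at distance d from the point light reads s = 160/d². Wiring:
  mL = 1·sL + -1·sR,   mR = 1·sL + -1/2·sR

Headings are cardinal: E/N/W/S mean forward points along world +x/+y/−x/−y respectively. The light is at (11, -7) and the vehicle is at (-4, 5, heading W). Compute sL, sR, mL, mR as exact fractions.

left sensor world pos  = (-5, 3); dL² = 356
right sensor world pos = (-5, 7); dR² = 452
sL = 160/356 = 40/89
sR = 160/452 = 40/113
mL = 1·sL + -1·sR = 960/10057
mR = 1·sL + -1/2·sR = 2740/10057

40/89 40/113 960/10057 2740/10057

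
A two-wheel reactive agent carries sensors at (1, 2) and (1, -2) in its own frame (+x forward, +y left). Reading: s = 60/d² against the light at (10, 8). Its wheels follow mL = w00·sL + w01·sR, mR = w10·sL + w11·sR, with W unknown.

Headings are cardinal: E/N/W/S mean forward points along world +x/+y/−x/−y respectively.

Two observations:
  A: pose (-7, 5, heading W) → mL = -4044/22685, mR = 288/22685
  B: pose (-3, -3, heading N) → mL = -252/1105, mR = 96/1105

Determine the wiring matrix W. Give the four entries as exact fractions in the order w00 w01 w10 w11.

-1/2 -1/2 -1 1

obs A: pose=(-7,5,W) → sL=60/349, sR=12/65, mL=-4044/22685, mR=288/22685
obs B: pose=(-3,-3,N) → sL=12/65, sR=60/221, mL=-252/1105, mR=96/1105
sensor matrix S = [[60/349, 12/65], [12/65, 60/221]]; det S = 315648/25066925
solve [mL_A; mL_B] = S·[w00; w01] and [mR_A; mR_B] = S·[w10; w11]:
  w00 = -1/2, w01 = -1/2, w10 = -1, w11 = 1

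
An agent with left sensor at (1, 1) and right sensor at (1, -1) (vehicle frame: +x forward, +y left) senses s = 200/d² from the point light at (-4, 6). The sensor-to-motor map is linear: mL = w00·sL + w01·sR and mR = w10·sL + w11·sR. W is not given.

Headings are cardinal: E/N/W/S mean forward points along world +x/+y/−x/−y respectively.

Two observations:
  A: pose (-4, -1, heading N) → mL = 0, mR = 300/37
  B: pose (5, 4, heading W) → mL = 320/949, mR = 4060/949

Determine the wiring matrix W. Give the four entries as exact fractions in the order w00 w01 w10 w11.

obs A: pose=(-4,-1,N) → sL=200/37, sR=200/37, mL=0, mR=300/37
obs B: pose=(5,4,W) → sL=200/73, sR=40/13, mL=320/949, mR=4060/949
sensor matrix S = [[200/37, 200/37], [200/73, 40/13]]; det S = 64000/35113
solve [mL_A; mL_B] = S·[w00; w01] and [mR_A; mR_B] = S·[w10; w11]:
  w00 = -1, w01 = 1, w10 = 1, w11 = 1/2

-1 1 1 1/2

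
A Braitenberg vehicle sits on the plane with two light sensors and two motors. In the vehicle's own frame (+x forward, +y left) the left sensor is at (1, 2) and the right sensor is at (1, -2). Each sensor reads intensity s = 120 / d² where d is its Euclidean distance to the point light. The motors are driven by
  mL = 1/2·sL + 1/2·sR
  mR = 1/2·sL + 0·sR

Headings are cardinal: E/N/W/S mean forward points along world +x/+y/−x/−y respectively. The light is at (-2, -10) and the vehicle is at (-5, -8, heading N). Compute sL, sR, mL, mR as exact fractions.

left sensor world pos  = (-7, -7); dL² = 34
right sensor world pos = (-3, -7); dR² = 10
sL = 120/34 = 60/17
sR = 120/10 = 12
mL = 1/2·sL + 1/2·sR = 132/17
mR = 1/2·sL + 0·sR = 30/17

60/17 12 132/17 30/17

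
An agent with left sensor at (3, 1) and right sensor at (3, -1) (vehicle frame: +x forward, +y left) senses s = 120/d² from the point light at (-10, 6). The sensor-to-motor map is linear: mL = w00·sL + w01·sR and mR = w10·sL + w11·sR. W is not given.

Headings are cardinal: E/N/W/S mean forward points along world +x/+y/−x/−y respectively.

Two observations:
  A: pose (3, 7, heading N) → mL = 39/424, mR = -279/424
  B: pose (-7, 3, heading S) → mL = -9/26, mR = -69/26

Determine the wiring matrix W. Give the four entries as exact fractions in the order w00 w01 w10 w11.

obs A: pose=(3,7,N) → sL=3/4, sR=30/53, mL=39/424, mR=-279/424
obs B: pose=(-7,3,S) → sL=30/13, sR=3, mL=-9/26, mR=-69/26
sensor matrix S = [[3/4, 30/53], [30/13, 3]]; det S = 2601/2756
solve [mL_A; mL_B] = S·[w00; w01] and [mR_A; mR_B] = S·[w10; w11]:
  w00 = 1/2, w01 = -1/2, w10 = -1/2, w11 = -1/2

1/2 -1/2 -1/2 -1/2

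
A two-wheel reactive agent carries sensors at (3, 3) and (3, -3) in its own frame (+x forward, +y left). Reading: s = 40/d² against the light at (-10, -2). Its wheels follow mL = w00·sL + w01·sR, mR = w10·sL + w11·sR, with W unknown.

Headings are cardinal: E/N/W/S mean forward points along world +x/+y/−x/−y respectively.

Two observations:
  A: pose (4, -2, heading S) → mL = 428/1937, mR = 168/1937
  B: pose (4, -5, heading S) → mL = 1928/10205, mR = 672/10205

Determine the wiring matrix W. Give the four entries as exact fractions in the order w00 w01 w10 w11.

obs A: pose=(4,-2,S) → sL=20/149, sR=4/13, mL=428/1937, mR=168/1937
obs B: pose=(4,-5,S) → sL=8/65, sR=40/157, mL=1928/10205, mR=672/10205
sensor matrix S = [[20/149, 4/13], [8/65, 40/157]]; det S = -72576/19767085
solve [mL_A; mL_B] = S·[w00; w01] and [mR_A; mR_B] = S·[w10; w11]:
  w00 = 1/2, w01 = 1/2, w10 = -1/2, w11 = 1/2

1/2 1/2 -1/2 1/2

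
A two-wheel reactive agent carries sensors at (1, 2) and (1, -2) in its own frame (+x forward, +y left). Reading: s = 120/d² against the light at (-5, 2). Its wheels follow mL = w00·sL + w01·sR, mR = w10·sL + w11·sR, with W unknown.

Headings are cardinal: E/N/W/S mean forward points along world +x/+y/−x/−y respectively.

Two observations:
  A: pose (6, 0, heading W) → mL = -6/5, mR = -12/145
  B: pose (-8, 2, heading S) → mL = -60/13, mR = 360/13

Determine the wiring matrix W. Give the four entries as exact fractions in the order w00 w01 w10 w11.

obs A: pose=(6,0,W) → sL=30/29, sR=6/5, mL=-6/5, mR=-12/145
obs B: pose=(-8,2,S) → sL=60, sR=60/13, mL=-60/13, mR=360/13
sensor matrix S = [[30/29, 6/5], [60, 60/13]]; det S = -25344/377
solve [mL_A; mL_B] = S·[w00; w01] and [mR_A; mR_B] = S·[w10; w11]:
  w00 = 0, w01 = -1, w10 = 1/2, w11 = -1/2

0 -1 1/2 -1/2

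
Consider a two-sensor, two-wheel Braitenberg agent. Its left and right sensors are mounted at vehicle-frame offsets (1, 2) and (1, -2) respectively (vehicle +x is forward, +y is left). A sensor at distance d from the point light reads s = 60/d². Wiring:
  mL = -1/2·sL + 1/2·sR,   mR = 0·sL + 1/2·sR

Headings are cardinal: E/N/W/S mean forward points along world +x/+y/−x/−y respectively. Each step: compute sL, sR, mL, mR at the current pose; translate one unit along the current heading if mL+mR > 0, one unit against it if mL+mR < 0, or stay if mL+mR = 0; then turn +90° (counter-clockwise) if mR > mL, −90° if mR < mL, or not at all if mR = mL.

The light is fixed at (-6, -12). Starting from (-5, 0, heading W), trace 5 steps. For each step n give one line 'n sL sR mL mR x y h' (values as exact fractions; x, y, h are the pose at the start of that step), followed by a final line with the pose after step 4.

0 3/5 15/49 -36/245 15/98 -5 0 W
1 12/25 12/25 0 6/25 -6 0 S
2 6/17 30/41 132/697 15/41 -6 -1 E
3 12/29 20/51 -16/1479 10/51 -5 -1 N
4 3/5 15/49 -36/245 15/98 -5 0 W
final -6 0 S

n=0: pose=(-5,0,W); sL=3/5, sR=15/49; mL=-36/245, mR=15/98; mL+mR=3/490 → advance +1; mR−mL=3/10 → turn +1·90°
n=1: pose=(-6,0,S); sL=12/25, sR=12/25; mL=0, mR=6/25; mL+mR=6/25 → advance +1; mR−mL=6/25 → turn +1·90°
n=2: pose=(-6,-1,E); sL=6/17, sR=30/41; mL=132/697, mR=15/41; mL+mR=387/697 → advance +1; mR−mL=3/17 → turn +1·90°
n=3: pose=(-5,-1,N); sL=12/29, sR=20/51; mL=-16/1479, mR=10/51; mL+mR=274/1479 → advance +1; mR−mL=6/29 → turn +1·90°
n=4: pose=(-5,0,W); sL=3/5, sR=15/49; mL=-36/245, mR=15/98; mL+mR=3/490 → advance +1; mR−mL=3/10 → turn +1·90°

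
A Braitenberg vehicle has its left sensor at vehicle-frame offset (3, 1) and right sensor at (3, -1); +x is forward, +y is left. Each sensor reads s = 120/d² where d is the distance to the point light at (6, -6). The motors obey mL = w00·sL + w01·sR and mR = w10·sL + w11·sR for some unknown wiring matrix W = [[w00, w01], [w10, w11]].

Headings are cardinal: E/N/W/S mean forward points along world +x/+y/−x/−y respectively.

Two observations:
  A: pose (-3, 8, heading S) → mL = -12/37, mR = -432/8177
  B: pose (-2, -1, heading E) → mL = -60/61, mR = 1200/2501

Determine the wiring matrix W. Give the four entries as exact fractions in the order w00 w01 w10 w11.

obs A: pose=(-3,8,S) → sL=24/37, sR=120/221, mL=-12/37, mR=-432/8177
obs B: pose=(-2,-1,E) → sL=120/61, sR=120/41, mL=-60/61, mR=1200/2501
sensor matrix S = [[24/37, 120/221], [120/61, 120/41]]; det S = 16980480/20450677
solve [mL_A; mL_B] = S·[w00; w01] and [mR_A; mR_B] = S·[w10; w11]:
  w00 = -1/2, w01 = 0, w10 = -1/2, w11 = 1/2

-1/2 0 -1/2 1/2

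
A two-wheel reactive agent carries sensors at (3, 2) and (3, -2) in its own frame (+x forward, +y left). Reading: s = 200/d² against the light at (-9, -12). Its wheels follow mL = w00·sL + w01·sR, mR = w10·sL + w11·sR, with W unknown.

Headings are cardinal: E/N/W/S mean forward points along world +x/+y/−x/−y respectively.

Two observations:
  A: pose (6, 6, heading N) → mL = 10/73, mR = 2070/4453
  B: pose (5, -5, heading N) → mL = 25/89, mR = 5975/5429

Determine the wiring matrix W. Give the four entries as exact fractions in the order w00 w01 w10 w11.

obs A: pose=(6,6,N) → sL=20/61, sR=20/73, mL=10/73, mR=2070/4453
obs B: pose=(5,-5,N) → sL=50/61, sR=50/89, mL=25/89, mR=5975/5429
sensor matrix S = [[20/61, 20/73], [50/61, 50/89]]; det S = -16000/396317
solve [mL_A; mL_B] = S·[w00; w01] and [mR_A; mR_B] = S·[w10; w11]:
  w00 = 0, w01 = 1/2, w10 = 1, w11 = 1/2

0 1/2 1 1/2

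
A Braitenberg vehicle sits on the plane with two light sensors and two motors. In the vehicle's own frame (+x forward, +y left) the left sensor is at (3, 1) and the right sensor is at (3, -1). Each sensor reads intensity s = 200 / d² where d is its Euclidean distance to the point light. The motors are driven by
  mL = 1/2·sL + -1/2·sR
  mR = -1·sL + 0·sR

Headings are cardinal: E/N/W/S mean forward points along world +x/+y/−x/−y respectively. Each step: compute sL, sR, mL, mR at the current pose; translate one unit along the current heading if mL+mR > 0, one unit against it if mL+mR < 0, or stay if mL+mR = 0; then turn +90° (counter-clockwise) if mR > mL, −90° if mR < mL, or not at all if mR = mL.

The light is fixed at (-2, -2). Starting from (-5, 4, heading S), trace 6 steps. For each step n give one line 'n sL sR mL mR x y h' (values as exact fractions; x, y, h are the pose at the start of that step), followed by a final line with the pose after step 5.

n=0: pose=(-5,4,S); sL=200/13, sR=8; mL=48/13, mR=-200/13; mL+mR=-152/13 → advance -1; mR−mL=-248/13 → turn -1·90°
n=1: pose=(-5,5,W); sL=25/9, sR=2; mL=7/18, mR=-25/9; mL+mR=-43/18 → advance -1; mR−mL=-19/6 → turn -1·90°
n=2: pose=(-4,5,N); sL=200/109, sR=200/101; mL=-800/11009, mR=-200/109; mL+mR=-21000/11009 → advance -1; mR−mL=-19400/11009 → turn -1·90°
n=3: pose=(-4,4,E); sL=4, sR=100/13; mL=-24/13, mR=-4; mL+mR=-76/13 → advance -1; mR−mL=-28/13 → turn -1·90°
n=4: pose=(-5,4,S); sL=200/13, sR=8; mL=48/13, mR=-200/13; mL+mR=-152/13 → advance -1; mR−mL=-248/13 → turn -1·90°
n=5: pose=(-5,5,W); sL=25/9, sR=2; mL=7/18, mR=-25/9; mL+mR=-43/18 → advance -1; mR−mL=-19/6 → turn -1·90°

0 200/13 8 48/13 -200/13 -5 4 S
1 25/9 2 7/18 -25/9 -5 5 W
2 200/109 200/101 -800/11009 -200/109 -4 5 N
3 4 100/13 -24/13 -4 -4 4 E
4 200/13 8 48/13 -200/13 -5 4 S
5 25/9 2 7/18 -25/9 -5 5 W
final -4 5 N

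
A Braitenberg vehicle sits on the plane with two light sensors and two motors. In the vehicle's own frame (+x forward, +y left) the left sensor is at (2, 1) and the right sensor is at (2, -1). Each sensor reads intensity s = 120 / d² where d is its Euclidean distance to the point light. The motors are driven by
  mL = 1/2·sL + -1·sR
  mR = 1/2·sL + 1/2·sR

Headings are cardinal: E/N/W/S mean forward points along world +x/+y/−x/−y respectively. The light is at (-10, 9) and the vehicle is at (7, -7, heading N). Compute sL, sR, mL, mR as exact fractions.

30/113 3/13 -144/1469 729/2938

left sensor world pos  = (6, -5); dL² = 452
right sensor world pos = (8, -5); dR² = 520
sL = 120/452 = 30/113
sR = 120/520 = 3/13
mL = 1/2·sL + -1·sR = -144/1469
mR = 1/2·sL + 1/2·sR = 729/2938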